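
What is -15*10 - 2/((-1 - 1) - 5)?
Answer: -1048/7 ≈ -149.71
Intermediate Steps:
-15*10 - 2/((-1 - 1) - 5) = -150 - 2/(-2 - 5) = -150 - 2/(-7) = -150 - 2*(-1/7) = -150 + 2/7 = -1048/7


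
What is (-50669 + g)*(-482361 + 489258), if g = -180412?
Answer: -1593765657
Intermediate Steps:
(-50669 + g)*(-482361 + 489258) = (-50669 - 180412)*(-482361 + 489258) = -231081*6897 = -1593765657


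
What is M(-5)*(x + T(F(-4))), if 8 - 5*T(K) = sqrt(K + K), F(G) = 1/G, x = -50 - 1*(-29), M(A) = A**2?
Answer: -485 - 5*I*sqrt(2)/2 ≈ -485.0 - 3.5355*I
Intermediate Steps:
x = -21 (x = -50 + 29 = -21)
T(K) = 8/5 - sqrt(2)*sqrt(K)/5 (T(K) = 8/5 - sqrt(K + K)/5 = 8/5 - sqrt(2)*sqrt(K)/5)
M(-5)*(x + T(F(-4))) = (-5)**2*(-21 + (8/5 - sqrt(2)*sqrt(1/(-4))/5)) = 25*(-21 + (8/5 - sqrt(2)*sqrt(-1/4)/5)) = 25*(-21 + (8/5 - sqrt(2)*I/2/5)) = 25*(-21 + (8/5 - I*sqrt(2)/10)) = 25*(-97/5 - I*sqrt(2)/10) = -485 - 5*I*sqrt(2)/2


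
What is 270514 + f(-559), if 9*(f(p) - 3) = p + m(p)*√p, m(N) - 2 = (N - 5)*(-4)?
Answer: 2434094/9 + 2258*I*√559/9 ≈ 2.7046e+5 + 5931.8*I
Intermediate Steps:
m(N) = 22 - 4*N (m(N) = 2 + (N - 5)*(-4) = 2 + (-5 + N)*(-4) = 2 + (20 - 4*N) = 22 - 4*N)
f(p) = 3 + p/9 + √p*(22 - 4*p)/9 (f(p) = 3 + (p + (22 - 4*p)*√p)/9 = 3 + (p + √p*(22 - 4*p))/9 = 3 + (p/9 + √p*(22 - 4*p)/9) = 3 + p/9 + √p*(22 - 4*p)/9)
270514 + f(-559) = 270514 + (3 + (⅑)*(-559) + 2*√(-559)*(11 - 2*(-559))/9) = 270514 + (3 - 559/9 + 2*(I*√559)*(11 + 1118)/9) = 270514 + (3 - 559/9 + (2/9)*(I*√559)*1129) = 270514 + (3 - 559/9 + 2258*I*√559/9) = 270514 + (-532/9 + 2258*I*√559/9) = 2434094/9 + 2258*I*√559/9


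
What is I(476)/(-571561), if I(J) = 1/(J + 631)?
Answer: -1/632718027 ≈ -1.5805e-9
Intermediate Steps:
I(J) = 1/(631 + J)
I(476)/(-571561) = 1/((631 + 476)*(-571561)) = -1/571561/1107 = (1/1107)*(-1/571561) = -1/632718027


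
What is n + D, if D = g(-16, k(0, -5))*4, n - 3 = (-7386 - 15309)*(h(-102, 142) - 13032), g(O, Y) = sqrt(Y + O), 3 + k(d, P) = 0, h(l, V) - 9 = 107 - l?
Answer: 290813733 + 4*I*sqrt(19) ≈ 2.9081e+8 + 17.436*I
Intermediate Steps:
h(l, V) = 116 - l (h(l, V) = 9 + (107 - l) = 116 - l)
k(d, P) = -3 (k(d, P) = -3 + 0 = -3)
g(O, Y) = sqrt(O + Y)
n = 290813733 (n = 3 + (-7386 - 15309)*((116 - 1*(-102)) - 13032) = 3 - 22695*((116 + 102) - 13032) = 3 - 22695*(218 - 13032) = 3 - 22695*(-12814) = 3 + 290813730 = 290813733)
D = 4*I*sqrt(19) (D = sqrt(-16 - 3)*4 = sqrt(-19)*4 = (I*sqrt(19))*4 = 4*I*sqrt(19) ≈ 17.436*I)
n + D = 290813733 + 4*I*sqrt(19)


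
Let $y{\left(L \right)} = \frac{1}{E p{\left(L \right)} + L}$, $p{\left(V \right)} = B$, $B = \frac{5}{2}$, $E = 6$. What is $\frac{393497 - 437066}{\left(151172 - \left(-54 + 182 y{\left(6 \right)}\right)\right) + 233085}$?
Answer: $- \frac{130707}{1152907} \approx -0.11337$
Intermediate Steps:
$B = \frac{5}{2}$ ($B = 5 \cdot \frac{1}{2} = \frac{5}{2} \approx 2.5$)
$p{\left(V \right)} = \frac{5}{2}$
$y{\left(L \right)} = \frac{1}{15 + L}$ ($y{\left(L \right)} = \frac{1}{6 \cdot \frac{5}{2} + L} = \frac{1}{15 + L}$)
$\frac{393497 - 437066}{\left(151172 - \left(-54 + 182 y{\left(6 \right)}\right)\right) + 233085} = \frac{393497 - 437066}{\left(151172 + \left(54 - \frac{182}{15 + 6}\right)\right) + 233085} = - \frac{43569}{\left(151172 + \left(54 - \frac{182}{21}\right)\right) + 233085} = - \frac{43569}{\left(151172 + \left(54 - \frac{26}{3}\right)\right) + 233085} = - \frac{43569}{\left(151172 + \frac{136}{3}\right) + 233085} = - \frac{43569}{\frac{453652}{3} + 233085} = - \frac{43569}{\frac{1152907}{3}} = \left(-43569\right) \frac{3}{1152907} = - \frac{130707}{1152907}$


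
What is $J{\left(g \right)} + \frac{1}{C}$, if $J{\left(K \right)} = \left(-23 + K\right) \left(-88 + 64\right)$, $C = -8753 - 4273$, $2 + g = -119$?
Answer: $\frac{45017855}{13026} \approx 3456.0$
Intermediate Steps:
$g = -121$ ($g = -2 - 119 = -121$)
$C = -13026$
$J{\left(K \right)} = 552 - 24 K$ ($J{\left(K \right)} = \left(-23 + K\right) \left(-24\right) = 552 - 24 K$)
$J{\left(g \right)} + \frac{1}{C} = \left(552 - -2904\right) + \frac{1}{-13026} = \left(552 + 2904\right) - \frac{1}{13026} = 3456 - \frac{1}{13026} = \frac{45017855}{13026}$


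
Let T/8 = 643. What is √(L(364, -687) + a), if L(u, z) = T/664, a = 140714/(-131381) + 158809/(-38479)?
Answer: 6*√254392522123537517806/59942712631 ≈ 1.5965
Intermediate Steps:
T = 5144 (T = 8*643 = 5144)
a = -3754145605/722201357 (a = 140714*(-1/131381) + 158809*(-1/38479) = -140714/131381 - 22687/5497 = -3754145605/722201357 ≈ -5.1982)
L(u, z) = 643/83 (L(u, z) = 5144/664 = 5144*(1/664) = 643/83)
√(L(364, -687) + a) = √(643/83 - 3754145605/722201357) = √(152781387336/59942712631) = 6*√254392522123537517806/59942712631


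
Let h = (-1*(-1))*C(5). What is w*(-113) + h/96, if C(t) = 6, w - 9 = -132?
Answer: 222385/16 ≈ 13899.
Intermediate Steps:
w = -123 (w = 9 - 132 = -123)
h = 6 (h = -1*(-1)*6 = 1*6 = 6)
w*(-113) + h/96 = -123*(-113) + 6/96 = 13899 + 6*(1/96) = 13899 + 1/16 = 222385/16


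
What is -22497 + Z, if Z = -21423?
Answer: -43920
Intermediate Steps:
-22497 + Z = -22497 - 21423 = -43920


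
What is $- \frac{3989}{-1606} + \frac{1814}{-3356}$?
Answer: $\frac{1309225}{673717} \approx 1.9433$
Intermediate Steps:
$- \frac{3989}{-1606} + \frac{1814}{-3356} = \left(-3989\right) \left(- \frac{1}{1606}\right) + 1814 \left(- \frac{1}{3356}\right) = \frac{3989}{1606} - \frac{907}{1678} = \frac{1309225}{673717}$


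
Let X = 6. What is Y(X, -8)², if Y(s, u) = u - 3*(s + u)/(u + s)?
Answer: 121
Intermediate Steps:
Y(s, u) = -3 + u (Y(s, u) = u - 3*(s + u)/(s + u) = u - 3*1 = u - 3 = -3 + u)
Y(X, -8)² = (-3 - 8)² = (-11)² = 121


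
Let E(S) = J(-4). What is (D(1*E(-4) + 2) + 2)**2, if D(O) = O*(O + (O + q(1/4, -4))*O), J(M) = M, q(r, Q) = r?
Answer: 1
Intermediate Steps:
E(S) = -4
D(O) = O*(O + O*(1/4 + O)) (D(O) = O*(O + (O + 1/4)*O) = O*(O + (1/4 + O)*O) = O*(O + O*(1/4 + O)))
(D(1*E(-4) + 2) + 2)**2 = ((1*(-4) + 2)**2*(5/4 + (1*(-4) + 2)) + 2)**2 = ((-4 + 2)**2*(5/4 + (-4 + 2)) + 2)**2 = ((-2)**2*(5/4 - 2) + 2)**2 = (4*(-3/4) + 2)**2 = (-3 + 2)**2 = (-1)**2 = 1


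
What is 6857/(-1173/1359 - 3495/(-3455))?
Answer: 2146398711/46466 ≈ 46193.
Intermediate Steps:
6857/(-1173/1359 - 3495/(-3455)) = 6857/(-1173*1/1359 - 3495*(-1/3455)) = 6857/(-391/453 + 699/691) = 6857/(46466/313023) = 6857*(313023/46466) = 2146398711/46466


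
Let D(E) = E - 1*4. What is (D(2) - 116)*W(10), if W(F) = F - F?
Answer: 0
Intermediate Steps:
W(F) = 0
D(E) = -4 + E (D(E) = E - 4 = -4 + E)
(D(2) - 116)*W(10) = ((-4 + 2) - 116)*0 = (-2 - 116)*0 = -118*0 = 0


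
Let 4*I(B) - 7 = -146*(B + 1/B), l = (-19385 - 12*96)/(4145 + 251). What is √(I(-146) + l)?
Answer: √25732578361/2198 ≈ 72.982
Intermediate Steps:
l = -20537/4396 (l = (-19385 - 1152)/4396 = -20537*1/4396 = -20537/4396 ≈ -4.6717)
I(B) = 7/4 - 73*B/2 - 73/(2*B) (I(B) = 7/4 + (-146*(B + 1/B))/4 = 7/4 + (-146*B - 146/B)/4 = 7/4 + (-73*B/2 - 73/(2*B)) = 7/4 - 73*B/2 - 73/(2*B))
√(I(-146) + l) = √((¼)*(-146 - 1*(-146)*(-7 + 146*(-146)))/(-146) - 20537/4396) = √((¼)*(-1/146)*(-146 - 1*(-146)*(-7 - 21316)) - 20537/4396) = √((¼)*(-1/146)*(-146 - 1*(-146)*(-21323)) - 20537/4396) = √((¼)*(-1/146)*(-146 - 3113158) - 20537/4396) = √((¼)*(-1/146)*(-3113304) - 20537/4396) = √(5331 - 20537/4396) = √(23414539/4396) = √25732578361/2198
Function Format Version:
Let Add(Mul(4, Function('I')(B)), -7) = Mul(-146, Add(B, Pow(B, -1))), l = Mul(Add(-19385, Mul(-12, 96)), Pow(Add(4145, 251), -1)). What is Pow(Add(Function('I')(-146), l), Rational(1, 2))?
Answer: Mul(Rational(1, 2198), Pow(25732578361, Rational(1, 2))) ≈ 72.982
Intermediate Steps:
l = Rational(-20537, 4396) (l = Mul(Add(-19385, -1152), Pow(4396, -1)) = Mul(-20537, Rational(1, 4396)) = Rational(-20537, 4396) ≈ -4.6717)
Function('I')(B) = Add(Rational(7, 4), Mul(Rational(-73, 2), B), Mul(Rational(-73, 2), Pow(B, -1))) (Function('I')(B) = Add(Rational(7, 4), Mul(Rational(1, 4), Mul(-146, Add(B, Pow(B, -1))))) = Add(Rational(7, 4), Mul(Rational(1, 4), Add(Mul(-146, B), Mul(-146, Pow(B, -1))))) = Add(Rational(7, 4), Add(Mul(Rational(-73, 2), B), Mul(Rational(-73, 2), Pow(B, -1)))) = Add(Rational(7, 4), Mul(Rational(-73, 2), B), Mul(Rational(-73, 2), Pow(B, -1))))
Pow(Add(Function('I')(-146), l), Rational(1, 2)) = Pow(Add(Mul(Rational(1, 4), Pow(-146, -1), Add(-146, Mul(-1, -146, Add(-7, Mul(146, -146))))), Rational(-20537, 4396)), Rational(1, 2)) = Pow(Add(Mul(Rational(1, 4), Rational(-1, 146), Add(-146, Mul(-1, -146, Add(-7, -21316)))), Rational(-20537, 4396)), Rational(1, 2)) = Pow(Add(Mul(Rational(1, 4), Rational(-1, 146), Add(-146, Mul(-1, -146, -21323))), Rational(-20537, 4396)), Rational(1, 2)) = Pow(Add(Mul(Rational(1, 4), Rational(-1, 146), Add(-146, -3113158)), Rational(-20537, 4396)), Rational(1, 2)) = Pow(Add(Mul(Rational(1, 4), Rational(-1, 146), -3113304), Rational(-20537, 4396)), Rational(1, 2)) = Pow(Add(5331, Rational(-20537, 4396)), Rational(1, 2)) = Pow(Rational(23414539, 4396), Rational(1, 2)) = Mul(Rational(1, 2198), Pow(25732578361, Rational(1, 2)))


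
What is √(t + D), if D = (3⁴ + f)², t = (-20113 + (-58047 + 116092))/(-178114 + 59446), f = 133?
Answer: √5325167507/341 ≈ 214.00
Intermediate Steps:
t = -109/341 (t = (-20113 + 58045)/(-118668) = 37932*(-1/118668) = -109/341 ≈ -0.31965)
D = 45796 (D = (3⁴ + 133)² = (81 + 133)² = 214² = 45796)
√(t + D) = √(-109/341 + 45796) = √(15616327/341) = √5325167507/341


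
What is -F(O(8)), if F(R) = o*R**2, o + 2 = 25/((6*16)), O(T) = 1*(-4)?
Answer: 167/6 ≈ 27.833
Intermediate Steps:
O(T) = -4
o = -167/96 (o = -2 + 25/((6*16)) = -2 + 25/96 = -167/96 ≈ -1.7396)
F(R) = -167*R**2/96
-F(O(8)) = -(-167)*(-4)**2/96 = -(-167)*16/96 = -1*(-167/6) = 167/6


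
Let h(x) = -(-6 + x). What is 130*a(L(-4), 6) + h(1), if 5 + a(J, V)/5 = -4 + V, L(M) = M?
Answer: -1945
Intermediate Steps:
a(J, V) = -45 + 5*V (a(J, V) = -25 + 5*(-4 + V) = -25 + (-20 + 5*V) = -45 + 5*V)
h(x) = 6 - x
130*a(L(-4), 6) + h(1) = 130*(-45 + 5*6) + (6 - 1*1) = 130*(-45 + 30) + (6 - 1) = 130*(-15) + 5 = -1950 + 5 = -1945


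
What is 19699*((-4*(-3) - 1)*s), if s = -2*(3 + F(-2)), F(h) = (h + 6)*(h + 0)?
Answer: 2166890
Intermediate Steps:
F(h) = h*(6 + h) (F(h) = (6 + h)*h = h*(6 + h))
s = 10 (s = -2*(3 - 2*(6 - 2)) = -2*(3 - 2*4) = -2*(3 - 8) = -2*(-5) = 10)
19699*((-4*(-3) - 1)*s) = 19699*((-4*(-3) - 1)*10) = 19699*((12 - 1)*10) = 19699*(11*10) = 19699*110 = 2166890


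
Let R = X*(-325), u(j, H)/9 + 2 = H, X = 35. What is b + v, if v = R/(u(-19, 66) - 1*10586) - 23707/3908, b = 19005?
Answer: 816775013/42988 ≈ 19000.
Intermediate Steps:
u(j, H) = -18 + 9*H
R = -11375 (R = 35*(-325) = -11375)
v = -211927/42988 (v = -11375/((-18 + 9*66) - 1*10586) - 23707/3908 = -11375/((-18 + 594) - 10586) - 23707*1/3908 = -11375/(576 - 10586) - 23707/3908 = -11375/(-10010) - 23707/3908 = -11375*(-1/10010) - 23707/3908 = 25/22 - 23707/3908 = -211927/42988 ≈ -4.9299)
b + v = 19005 - 211927/42988 = 816775013/42988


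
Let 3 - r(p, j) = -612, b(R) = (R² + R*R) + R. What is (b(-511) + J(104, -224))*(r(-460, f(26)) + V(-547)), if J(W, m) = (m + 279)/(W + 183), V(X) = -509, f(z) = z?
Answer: 15872106312/287 ≈ 5.5303e+7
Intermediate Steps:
b(R) = R + 2*R² (b(R) = (R² + R²) + R = 2*R² + R = R + 2*R²)
J(W, m) = (279 + m)/(183 + W)
r(p, j) = 615 (r(p, j) = 3 - 1*(-612) = 3 + 612 = 615)
(b(-511) + J(104, -224))*(r(-460, f(26)) + V(-547)) = (-511*(1 + 2*(-511)) + (279 - 224)/(183 + 104))*(615 - 509) = (-511*(1 - 1022) + 55/287)*106 = (-511*(-1021) + (1/287)*55)*106 = (521731 + 55/287)*106 = (149736852/287)*106 = 15872106312/287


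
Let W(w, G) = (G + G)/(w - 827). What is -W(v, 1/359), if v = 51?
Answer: 1/139292 ≈ 7.1792e-6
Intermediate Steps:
W(w, G) = 2*G/(-827 + w) (W(w, G) = (2*G)/(-827 + w) = 2*G/(-827 + w))
-W(v, 1/359) = -2/(359*(-827 + 51)) = -2/(359*(-776)) = -2*(-1)/(359*776) = -1*(-1/139292) = 1/139292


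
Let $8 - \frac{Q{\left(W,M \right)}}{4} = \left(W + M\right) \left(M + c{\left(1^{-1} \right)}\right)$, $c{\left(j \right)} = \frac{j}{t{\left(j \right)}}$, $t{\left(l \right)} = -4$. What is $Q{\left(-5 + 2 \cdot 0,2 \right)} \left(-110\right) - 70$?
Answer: $-5900$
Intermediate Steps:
$c{\left(j \right)} = - \frac{j}{4}$ ($c{\left(j \right)} = \frac{j}{-4} = j \left(- \frac{1}{4}\right) = - \frac{j}{4}$)
$Q{\left(W,M \right)} = 32 - 4 \left(- \frac{1}{4} + M\right) \left(M + W\right)$ ($Q{\left(W,M \right)} = 32 - 4 \left(W + M\right) \left(M - \frac{1}{4 \cdot 1}\right) = 32 - 4 \left(M + W\right) \left(M - \frac{1}{4}\right) = 32 - 4 \left(M + W\right) \left(- \frac{1}{4} + M\right) = 32 - 4 \left(- \frac{1}{4} + M\right) \left(M + W\right)$)
$Q{\left(-5 + 2 \cdot 0,2 \right)} \left(-110\right) - 70 = \left(32 + 2 + \left(-5 + 2 \cdot 0\right) - 4 \cdot 2^{2} - 8 \left(-5 + 2 \cdot 0\right)\right) \left(-110\right) - 70 = \left(32 + 2 + \left(-5 + 0\right) - 16 - 8 \left(-5 + 0\right)\right) \left(-110\right) - 70 = \left(32 + 2 - 5 - 16 - 8 \left(-5\right)\right) \left(-110\right) - 70 = \left(32 + 2 - 5 - 16 + 40\right) \left(-110\right) - 70 = 53 \left(-110\right) - 70 = -5830 - 70 = -5900$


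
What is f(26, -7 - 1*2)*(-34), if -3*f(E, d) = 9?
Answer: 102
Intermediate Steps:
f(E, d) = -3 (f(E, d) = -⅓*9 = -3)
f(26, -7 - 1*2)*(-34) = -3*(-34) = 102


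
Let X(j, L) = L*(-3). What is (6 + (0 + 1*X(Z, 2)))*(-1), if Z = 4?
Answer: 0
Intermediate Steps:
X(j, L) = -3*L
(6 + (0 + 1*X(Z, 2)))*(-1) = (6 + (0 + 1*(-3*2)))*(-1) = (6 + (0 + 1*(-6)))*(-1) = (6 + (0 - 6))*(-1) = (6 - 6)*(-1) = 0*(-1) = 0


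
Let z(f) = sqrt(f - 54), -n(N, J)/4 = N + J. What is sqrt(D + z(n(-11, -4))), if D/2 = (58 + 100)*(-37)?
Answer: sqrt(-11692 + sqrt(6)) ≈ 108.12*I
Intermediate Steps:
n(N, J) = -4*J - 4*N (n(N, J) = -4*(N + J) = -4*(J + N) = -4*J - 4*N)
z(f) = sqrt(-54 + f)
D = -11692 (D = 2*((58 + 100)*(-37)) = 2*(158*(-37)) = 2*(-5846) = -11692)
sqrt(D + z(n(-11, -4))) = sqrt(-11692 + sqrt(-54 + (-4*(-4) - 4*(-11)))) = sqrt(-11692 + sqrt(-54 + (16 + 44))) = sqrt(-11692 + sqrt(-54 + 60)) = sqrt(-11692 + sqrt(6))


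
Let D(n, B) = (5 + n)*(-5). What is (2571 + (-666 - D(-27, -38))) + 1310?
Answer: 3105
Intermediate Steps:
D(n, B) = -25 - 5*n
(2571 + (-666 - D(-27, -38))) + 1310 = (2571 + (-666 - (-25 - 5*(-27)))) + 1310 = (2571 + (-666 - (-25 + 135))) + 1310 = (2571 + (-666 - 1*110)) + 1310 = (2571 + (-666 - 110)) + 1310 = (2571 - 776) + 1310 = 1795 + 1310 = 3105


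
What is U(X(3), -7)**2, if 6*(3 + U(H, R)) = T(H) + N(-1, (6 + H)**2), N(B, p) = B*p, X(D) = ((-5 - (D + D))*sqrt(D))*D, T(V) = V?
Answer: 317343 - 133947*sqrt(3)/2 ≈ 2.0134e+5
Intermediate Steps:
X(D) = D**(3/2)*(-5 - 2*D) (X(D) = ((-5 - 2*D)*sqrt(D))*D = (sqrt(D)*(-5 - 2*D))*D = D**(3/2)*(-5 - 2*D))
U(H, R) = -3 - (6 + H)**2/6 + H/6 (U(H, R) = -3 + (H - (6 + H)**2)/6 = -3 + (-(6 + H)**2/6 + H/6) = -3 - (6 + H)**2/6 + H/6)
U(X(3), -7)**2 = (-3 - (6 + 3**(3/2)*(-5 - 2*3))**2/6 + (3**(3/2)*(-5 - 2*3))/6)**2 = (-3 - (6 + (3*sqrt(3))*(-5 - 6))**2/6 + ((3*sqrt(3))*(-5 - 6))/6)**2 = (-3 - (6 + (3*sqrt(3))*(-11))**2/6 + ((3*sqrt(3))*(-11))/6)**2 = (-3 - (6 - 33*sqrt(3))**2/6 + (-33*sqrt(3))/6)**2 = (-3 - (6 - 33*sqrt(3))**2/6 - 11*sqrt(3)/2)**2 = (-3 - 11*sqrt(3)/2 - (6 - 33*sqrt(3))**2/6)**2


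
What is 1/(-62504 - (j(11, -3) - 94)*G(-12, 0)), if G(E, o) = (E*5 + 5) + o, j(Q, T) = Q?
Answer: -1/67069 ≈ -1.4910e-5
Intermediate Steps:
G(E, o) = 5 + o + 5*E (G(E, o) = (5*E + 5) + o = (5 + 5*E) + o = 5 + o + 5*E)
1/(-62504 - (j(11, -3) - 94)*G(-12, 0)) = 1/(-62504 - (11 - 94)*(5 + 0 + 5*(-12))) = 1/(-62504 - (-83)*(5 + 0 - 60)) = 1/(-62504 - (-83)*(-55)) = 1/(-62504 - 1*4565) = 1/(-62504 - 4565) = 1/(-67069) = -1/67069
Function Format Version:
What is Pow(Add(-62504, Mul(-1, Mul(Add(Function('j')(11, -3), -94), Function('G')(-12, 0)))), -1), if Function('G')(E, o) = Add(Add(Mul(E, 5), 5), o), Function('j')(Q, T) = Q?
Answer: Rational(-1, 67069) ≈ -1.4910e-5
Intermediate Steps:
Function('G')(E, o) = Add(5, o, Mul(5, E)) (Function('G')(E, o) = Add(Add(Mul(5, E), 5), o) = Add(Add(5, Mul(5, E)), o) = Add(5, o, Mul(5, E)))
Pow(Add(-62504, Mul(-1, Mul(Add(Function('j')(11, -3), -94), Function('G')(-12, 0)))), -1) = Pow(Add(-62504, Mul(-1, Mul(Add(11, -94), Add(5, 0, Mul(5, -12))))), -1) = Pow(Add(-62504, Mul(-1, Mul(-83, Add(5, 0, -60)))), -1) = Pow(Add(-62504, Mul(-1, Mul(-83, -55))), -1) = Pow(Add(-62504, Mul(-1, 4565)), -1) = Pow(Add(-62504, -4565), -1) = Pow(-67069, -1) = Rational(-1, 67069)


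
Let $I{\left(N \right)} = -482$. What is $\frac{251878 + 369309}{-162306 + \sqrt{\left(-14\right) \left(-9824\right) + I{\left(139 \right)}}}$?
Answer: $- \frac{50411188611}{13171550291} - \frac{621187 \sqrt{137054}}{26343100582} \approx -3.836$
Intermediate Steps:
$\frac{251878 + 369309}{-162306 + \sqrt{\left(-14\right) \left(-9824\right) + I{\left(139 \right)}}} = \frac{251878 + 369309}{-162306 + \sqrt{\left(-14\right) \left(-9824\right) - 482}} = \frac{621187}{-162306 + \sqrt{137536 - 482}} = \frac{621187}{-162306 + \sqrt{137054}}$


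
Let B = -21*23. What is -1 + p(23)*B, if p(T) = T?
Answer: -11110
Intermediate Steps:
B = -483
-1 + p(23)*B = -1 + 23*(-483) = -1 - 11109 = -11110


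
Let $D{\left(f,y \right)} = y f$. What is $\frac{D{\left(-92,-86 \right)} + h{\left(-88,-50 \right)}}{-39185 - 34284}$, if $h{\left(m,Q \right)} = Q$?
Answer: $- \frac{7862}{73469} \approx -0.10701$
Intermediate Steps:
$D{\left(f,y \right)} = f y$
$\frac{D{\left(-92,-86 \right)} + h{\left(-88,-50 \right)}}{-39185 - 34284} = \frac{\left(-92\right) \left(-86\right) - 50}{-39185 - 34284} = \frac{7912 - 50}{-73469} = 7862 \left(- \frac{1}{73469}\right) = - \frac{7862}{73469}$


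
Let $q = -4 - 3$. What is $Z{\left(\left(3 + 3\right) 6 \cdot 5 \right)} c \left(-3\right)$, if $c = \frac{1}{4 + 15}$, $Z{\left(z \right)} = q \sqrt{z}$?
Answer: $\frac{126 \sqrt{5}}{19} \approx 14.829$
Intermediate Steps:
$q = -7$ ($q = -4 - 3 = -7$)
$Z{\left(z \right)} = - 7 \sqrt{z}$
$c = \frac{1}{19} \approx 0.052632$
$Z{\left(\left(3 + 3\right) 6 \cdot 5 \right)} c \left(-3\right) = - 7 \sqrt{\left(3 + 3\right) 6 \cdot 5} \cdot \frac{1}{19} \left(-3\right) = - 7 \sqrt{6 \cdot 6 \cdot 5} \cdot \frac{1}{19} \left(-3\right) = - 7 \sqrt{36 \cdot 5} \cdot \frac{1}{19} \left(-3\right) = - 7 \sqrt{180} \cdot \frac{1}{19} \left(-3\right) = - 7 \cdot 6 \sqrt{5} \cdot \frac{1}{19} \left(-3\right) = - 42 \sqrt{5} \cdot \frac{1}{19} \left(-3\right) = - \frac{42 \sqrt{5}}{19} \left(-3\right) = \frac{126 \sqrt{5}}{19}$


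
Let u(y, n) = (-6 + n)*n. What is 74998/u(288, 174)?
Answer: 5357/2088 ≈ 2.5656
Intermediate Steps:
u(y, n) = n*(-6 + n)
74998/u(288, 174) = 74998/((174*(-6 + 174))) = 74998/((174*168)) = 74998/29232 = 74998*(1/29232) = 5357/2088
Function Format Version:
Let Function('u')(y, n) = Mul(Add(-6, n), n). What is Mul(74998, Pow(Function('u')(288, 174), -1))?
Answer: Rational(5357, 2088) ≈ 2.5656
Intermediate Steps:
Function('u')(y, n) = Mul(n, Add(-6, n))
Mul(74998, Pow(Function('u')(288, 174), -1)) = Mul(74998, Pow(Mul(174, Add(-6, 174)), -1)) = Mul(74998, Pow(Mul(174, 168), -1)) = Mul(74998, Pow(29232, -1)) = Mul(74998, Rational(1, 29232)) = Rational(5357, 2088)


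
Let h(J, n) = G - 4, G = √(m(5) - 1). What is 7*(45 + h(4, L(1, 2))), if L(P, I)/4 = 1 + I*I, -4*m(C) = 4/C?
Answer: 287 + 7*I*√30/5 ≈ 287.0 + 7.6681*I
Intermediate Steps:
m(C) = -1/C
G = I*√30/5 (G = √(-1/5 - 1) = √(-1*⅕ - 1) = √(-⅕ - 1) = √(-6/5) = I*√30/5 ≈ 1.0954*I)
L(P, I) = 4 + 4*I² (L(P, I) = 4*(1 + I*I) = 4*(1 + I²) = 4 + 4*I²)
h(J, n) = -4 + I*√30/5 (h(J, n) = I*√30/5 - 4 = -4 + I*√30/5)
7*(45 + h(4, L(1, 2))) = 7*(45 + (-4 + I*√30/5)) = 7*(41 + I*√30/5) = 287 + 7*I*√30/5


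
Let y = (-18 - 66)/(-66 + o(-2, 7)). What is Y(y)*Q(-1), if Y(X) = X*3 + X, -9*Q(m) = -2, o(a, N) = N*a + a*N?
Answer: 112/141 ≈ 0.79433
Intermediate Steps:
o(a, N) = 2*N*a (o(a, N) = N*a + N*a = 2*N*a)
y = 42/47 (y = (-18 - 66)/(-66 + 2*7*(-2)) = -84/(-66 - 28) = -84/(-94) = -84*(-1/94) = 42/47 ≈ 0.89362)
Q(m) = 2/9 (Q(m) = -⅑*(-2) = 2/9)
Y(X) = 4*X (Y(X) = 3*X + X = 4*X)
Y(y)*Q(-1) = (4*(42/47))*(2/9) = (168/47)*(2/9) = 112/141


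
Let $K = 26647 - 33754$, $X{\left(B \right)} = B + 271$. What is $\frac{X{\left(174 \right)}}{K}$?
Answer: $- \frac{445}{7107} \approx -0.062614$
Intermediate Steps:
$X{\left(B \right)} = 271 + B$
$K = -7107$
$\frac{X{\left(174 \right)}}{K} = \frac{271 + 174}{-7107} = 445 \left(- \frac{1}{7107}\right) = - \frac{445}{7107}$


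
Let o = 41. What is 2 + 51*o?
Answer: 2093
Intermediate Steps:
2 + 51*o = 2 + 51*41 = 2 + 2091 = 2093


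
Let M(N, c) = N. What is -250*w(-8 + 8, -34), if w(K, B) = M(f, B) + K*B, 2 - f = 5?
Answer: 750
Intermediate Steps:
f = -3 (f = 2 - 1*5 = 2 - 5 = -3)
w(K, B) = -3 + B*K (w(K, B) = -3 + K*B = -3 + B*K)
-250*w(-8 + 8, -34) = -250*(-3 - 34*(-8 + 8)) = -250*(-3 - 34*0) = -250*(-3 + 0) = -250*(-3) = 750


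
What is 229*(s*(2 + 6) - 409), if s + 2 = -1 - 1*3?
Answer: -104653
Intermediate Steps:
s = -6 (s = -2 + (-1 - 1*3) = -2 + (-1 - 3) = -2 - 4 = -6)
229*(s*(2 + 6) - 409) = 229*(-6*(2 + 6) - 409) = 229*(-6*8 - 409) = 229*(-48 - 409) = 229*(-457) = -104653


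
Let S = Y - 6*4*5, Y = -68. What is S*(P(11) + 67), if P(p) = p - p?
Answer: -12596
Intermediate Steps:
S = -188 (S = -68 - 6*4*5 = -68 - 24*5 = -68 - 1*120 = -68 - 120 = -188)
P(p) = 0
S*(P(11) + 67) = -188*(0 + 67) = -188*67 = -12596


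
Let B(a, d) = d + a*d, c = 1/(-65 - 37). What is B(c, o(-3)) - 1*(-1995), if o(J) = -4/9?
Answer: 915503/459 ≈ 1994.6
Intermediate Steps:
c = -1/102 (c = 1/(-102) = -1/102 ≈ -0.0098039)
o(J) = -4/9 (o(J) = -4*⅑ = -4/9)
B(c, o(-3)) - 1*(-1995) = -4*(1 - 1/102)/9 - 1*(-1995) = -4/9*101/102 + 1995 = -202/459 + 1995 = 915503/459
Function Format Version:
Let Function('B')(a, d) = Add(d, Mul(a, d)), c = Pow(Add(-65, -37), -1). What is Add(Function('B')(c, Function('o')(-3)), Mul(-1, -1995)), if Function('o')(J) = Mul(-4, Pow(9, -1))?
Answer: Rational(915503, 459) ≈ 1994.6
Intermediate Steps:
c = Rational(-1, 102) (c = Pow(-102, -1) = Rational(-1, 102) ≈ -0.0098039)
Function('o')(J) = Rational(-4, 9) (Function('o')(J) = Mul(-4, Rational(1, 9)) = Rational(-4, 9))
Add(Function('B')(c, Function('o')(-3)), Mul(-1, -1995)) = Add(Mul(Rational(-4, 9), Add(1, Rational(-1, 102))), Mul(-1, -1995)) = Add(Mul(Rational(-4, 9), Rational(101, 102)), 1995) = Add(Rational(-202, 459), 1995) = Rational(915503, 459)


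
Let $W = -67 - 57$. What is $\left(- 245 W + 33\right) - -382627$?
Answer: $413040$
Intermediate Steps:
$W = -124$ ($W = -67 - 57 = -124$)
$\left(- 245 W + 33\right) - -382627 = \left(\left(-245\right) \left(-124\right) + 33\right) - -382627 = \left(30380 + 33\right) + 382627 = 30413 + 382627 = 413040$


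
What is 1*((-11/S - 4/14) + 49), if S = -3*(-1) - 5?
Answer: 759/14 ≈ 54.214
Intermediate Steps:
S = -2 (S = 3 - 5 = -2)
1*((-11/S - 4/14) + 49) = 1*((-11/(-2) - 4/14) + 49) = 1*((-11*(-1/2) - 4*1/14) + 49) = 1*((11/2 - 2/7) + 49) = 1*(73/14 + 49) = 1*(759/14) = 759/14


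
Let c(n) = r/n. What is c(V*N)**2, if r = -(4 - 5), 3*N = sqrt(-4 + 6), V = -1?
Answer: 9/2 ≈ 4.5000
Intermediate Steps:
N = sqrt(2)/3 (N = sqrt(-4 + 6)/3 = sqrt(2)/3 ≈ 0.47140)
r = 1 (r = -1*(-1) = 1)
c(n) = 1/n
c(V*N)**2 = (1/(-sqrt(2)/3))**2 = (-3*sqrt(2)/2)**2 = 9/2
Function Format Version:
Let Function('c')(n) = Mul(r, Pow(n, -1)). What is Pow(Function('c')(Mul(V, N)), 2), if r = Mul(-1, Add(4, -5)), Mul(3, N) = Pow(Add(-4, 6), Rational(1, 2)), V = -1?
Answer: Rational(9, 2) ≈ 4.5000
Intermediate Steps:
N = Mul(Rational(1, 3), Pow(2, Rational(1, 2))) (N = Mul(Rational(1, 3), Pow(Add(-4, 6), Rational(1, 2))) = Mul(Rational(1, 3), Pow(2, Rational(1, 2))) ≈ 0.47140)
r = 1 (r = Mul(-1, -1) = 1)
Function('c')(n) = Pow(n, -1) (Function('c')(n) = Mul(1, Pow(n, -1)) = Pow(n, -1))
Pow(Function('c')(Mul(V, N)), 2) = Pow(Pow(Mul(-1, Mul(Rational(1, 3), Pow(2, Rational(1, 2)))), -1), 2) = Pow(Pow(Mul(Rational(-1, 3), Pow(2, Rational(1, 2))), -1), 2) = Pow(Mul(Rational(-3, 2), Pow(2, Rational(1, 2))), 2) = Rational(9, 2)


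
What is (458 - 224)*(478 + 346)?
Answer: 192816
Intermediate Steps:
(458 - 224)*(478 + 346) = 234*824 = 192816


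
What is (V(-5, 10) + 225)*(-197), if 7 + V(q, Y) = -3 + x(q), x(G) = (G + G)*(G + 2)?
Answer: -48265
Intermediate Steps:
x(G) = 2*G*(2 + G) (x(G) = (2*G)*(2 + G) = 2*G*(2 + G))
V(q, Y) = -10 + 2*q*(2 + q) (V(q, Y) = -7 + (-3 + 2*q*(2 + q)) = -10 + 2*q*(2 + q))
(V(-5, 10) + 225)*(-197) = ((-10 + 2*(-5)*(2 - 5)) + 225)*(-197) = ((-10 + 2*(-5)*(-3)) + 225)*(-197) = ((-10 + 30) + 225)*(-197) = (20 + 225)*(-197) = 245*(-197) = -48265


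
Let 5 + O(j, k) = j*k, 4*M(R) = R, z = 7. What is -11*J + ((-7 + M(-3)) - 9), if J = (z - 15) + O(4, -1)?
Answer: 681/4 ≈ 170.25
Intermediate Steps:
M(R) = R/4
O(j, k) = -5 + j*k
J = -17 (J = (7 - 15) + (-5 + 4*(-1)) = -8 + (-5 - 4) = -8 - 9 = -17)
-11*J + ((-7 + M(-3)) - 9) = -11*(-17) + ((-7 + (¼)*(-3)) - 9) = 187 + ((-7 - ¾) - 9) = 187 + (-31/4 - 9) = 187 - 67/4 = 681/4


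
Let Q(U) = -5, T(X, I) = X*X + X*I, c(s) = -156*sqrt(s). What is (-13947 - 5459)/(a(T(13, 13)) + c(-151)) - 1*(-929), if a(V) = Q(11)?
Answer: 3413949999/3674761 - 3027336*I*sqrt(151)/3674761 ≈ 929.03 - 10.123*I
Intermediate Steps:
T(X, I) = X**2 + I*X
a(V) = -5
(-13947 - 5459)/(a(T(13, 13)) + c(-151)) - 1*(-929) = (-13947 - 5459)/(-5 - 156*I*sqrt(151)) - 1*(-929) = -19406/(-5 - 156*I*sqrt(151)) + 929 = 929 - 19406/(-5 - 156*I*sqrt(151))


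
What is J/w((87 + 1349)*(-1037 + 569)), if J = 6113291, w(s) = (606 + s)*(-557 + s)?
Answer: 6113291/451615246410 ≈ 1.3536e-5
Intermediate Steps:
w(s) = (-557 + s)*(606 + s)
J/w((87 + 1349)*(-1037 + 569)) = 6113291/(-337542 + ((87 + 1349)*(-1037 + 569))² + 49*((87 + 1349)*(-1037 + 569))) = 6113291/(-337542 + (1436*(-468))² + 49*(1436*(-468))) = 6113291/(-337542 + (-672048)² + 49*(-672048)) = 6113291/(-337542 + 451648514304 - 32930352) = 6113291/451615246410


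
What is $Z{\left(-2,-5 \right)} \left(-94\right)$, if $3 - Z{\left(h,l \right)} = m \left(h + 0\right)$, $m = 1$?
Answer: $-470$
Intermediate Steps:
$Z{\left(h,l \right)} = 3 - h$ ($Z{\left(h,l \right)} = 3 - 1 \left(h + 0\right) = 3 - 1 h = 3 - h$)
$Z{\left(-2,-5 \right)} \left(-94\right) = \left(3 - -2\right) \left(-94\right) = \left(3 + 2\right) \left(-94\right) = 5 \left(-94\right) = -470$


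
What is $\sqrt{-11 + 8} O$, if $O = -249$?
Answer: $- 249 i \sqrt{3} \approx - 431.28 i$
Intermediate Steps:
$\sqrt{-11 + 8} O = \sqrt{-11 + 8} \left(-249\right) = \sqrt{-3} \left(-249\right) = i \sqrt{3} \left(-249\right) = - 249 i \sqrt{3}$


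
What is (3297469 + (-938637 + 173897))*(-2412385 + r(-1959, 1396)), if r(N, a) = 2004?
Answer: -6104841859749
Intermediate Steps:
(3297469 + (-938637 + 173897))*(-2412385 + r(-1959, 1396)) = (3297469 + (-938637 + 173897))*(-2412385 + 2004) = (3297469 - 764740)*(-2410381) = 2532729*(-2410381) = -6104841859749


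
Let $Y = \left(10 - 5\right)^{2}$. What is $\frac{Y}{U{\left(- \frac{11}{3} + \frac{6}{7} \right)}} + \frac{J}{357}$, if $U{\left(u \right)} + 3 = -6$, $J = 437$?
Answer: $- \frac{1664}{1071} \approx -1.5537$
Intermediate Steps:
$Y = 25$ ($Y = 5^{2} = 25$)
$U{\left(u \right)} = -9$ ($U{\left(u \right)} = -3 - 6 = -9$)
$\frac{Y}{U{\left(- \frac{11}{3} + \frac{6}{7} \right)}} + \frac{J}{357} = \frac{25}{-9} + \frac{437}{357} = 25 \left(- \frac{1}{9}\right) + 437 \cdot \frac{1}{357} = - \frac{25}{9} + \frac{437}{357} = - \frac{1664}{1071}$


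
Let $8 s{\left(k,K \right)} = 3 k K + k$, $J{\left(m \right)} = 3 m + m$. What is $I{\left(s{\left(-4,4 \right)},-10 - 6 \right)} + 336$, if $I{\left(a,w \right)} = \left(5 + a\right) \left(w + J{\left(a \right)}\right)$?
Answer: $399$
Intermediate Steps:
$J{\left(m \right)} = 4 m$
$s{\left(k,K \right)} = \frac{k}{8} + \frac{3 K k}{8}$ ($s{\left(k,K \right)} = \frac{3 k K + k}{8} = \frac{3 K k + k}{8} = \frac{k + 3 K k}{8} = \frac{k}{8} + \frac{3 K k}{8}$)
$I{\left(a,w \right)} = \left(5 + a\right) \left(w + 4 a\right)$
$I{\left(s{\left(-4,4 \right)},-10 - 6 \right)} + 336 = \left(4 \left(\frac{1}{8} \left(-4\right) \left(1 + 3 \cdot 4\right)\right)^{2} + 5 \left(-10 - 6\right) + 20 \cdot \frac{1}{8} \left(-4\right) \left(1 + 3 \cdot 4\right) + \frac{1}{8} \left(-4\right) \left(1 + 3 \cdot 4\right) \left(-10 - 6\right)\right) + 336 = \left(4 \left(\frac{1}{8} \left(-4\right) \left(1 + 12\right)\right)^{2} + 5 \left(-16\right) + 20 \cdot \frac{1}{8} \left(-4\right) \left(1 + 12\right) + \frac{1}{8} \left(-4\right) \left(1 + 12\right) \left(-16\right)\right) + 336 = \left(4 \left(\frac{1}{8} \left(-4\right) 13\right)^{2} - 80 + 20 \cdot \frac{1}{8} \left(-4\right) 13 + \frac{1}{8} \left(-4\right) 13 \left(-16\right)\right) + 336 = \left(4 \left(- \frac{13}{2}\right)^{2} - 80 + 20 \left(- \frac{13}{2}\right) - -104\right) + 336 = \left(4 \cdot \frac{169}{4} - 80 - 130 + 104\right) + 336 = \left(169 - 80 - 130 + 104\right) + 336 = 63 + 336 = 399$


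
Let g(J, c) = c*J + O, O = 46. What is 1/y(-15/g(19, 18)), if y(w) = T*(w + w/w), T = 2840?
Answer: 97/264830 ≈ 0.00036627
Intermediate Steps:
g(J, c) = 46 + J*c (g(J, c) = c*J + 46 = J*c + 46 = 46 + J*c)
y(w) = 2840 + 2840*w (y(w) = 2840*(w + w/w) = 2840*(w + 1) = 2840*(1 + w) = 2840 + 2840*w)
1/y(-15/g(19, 18)) = 1/(2840 + 2840*(-15/(46 + 19*18))) = 1/(2840 + 2840*(-15/(46 + 342))) = 1/(2840 + 2840*(-15/388)) = 1/(2840 - 10650/97) = 1/(264830/97) = 97/264830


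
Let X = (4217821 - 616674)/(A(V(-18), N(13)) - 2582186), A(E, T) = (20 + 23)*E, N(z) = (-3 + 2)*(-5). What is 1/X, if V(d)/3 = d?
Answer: -2584508/3601147 ≈ -0.71769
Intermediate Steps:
V(d) = 3*d
N(z) = 5 (N(z) = -1*(-5) = 5)
A(E, T) = 43*E
X = -3601147/2584508 (X = (4217821 - 616674)/(43*(3*(-18)) - 2582186) = 3601147/(43*(-54) - 2582186) = 3601147/(-2322 - 2582186) = 3601147/(-2584508) = 3601147*(-1/2584508) = -3601147/2584508 ≈ -1.3934)
1/X = 1/(-3601147/2584508) = -2584508/3601147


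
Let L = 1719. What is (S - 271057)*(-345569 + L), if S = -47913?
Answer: 109677834500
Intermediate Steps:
(S - 271057)*(-345569 + L) = (-47913 - 271057)*(-345569 + 1719) = -318970*(-343850) = 109677834500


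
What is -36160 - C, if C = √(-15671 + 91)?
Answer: -36160 - 2*I*√3895 ≈ -36160.0 - 124.82*I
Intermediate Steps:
C = 2*I*√3895 (C = √(-15580) = 2*I*√3895 ≈ 124.82*I)
-36160 - C = -36160 - 2*I*√3895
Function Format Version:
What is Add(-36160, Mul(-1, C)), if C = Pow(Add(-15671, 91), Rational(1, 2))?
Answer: Add(-36160, Mul(-2, I, Pow(3895, Rational(1, 2)))) ≈ Add(-36160., Mul(-124.82, I))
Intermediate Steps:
C = Mul(2, I, Pow(3895, Rational(1, 2))) (C = Pow(-15580, Rational(1, 2)) = Mul(2, I, Pow(3895, Rational(1, 2))) ≈ Mul(124.82, I))
Add(-36160, Mul(-1, C)) = Add(-36160, Mul(-1, Mul(2, I, Pow(3895, Rational(1, 2))))) = Add(-36160, Mul(-2, I, Pow(3895, Rational(1, 2))))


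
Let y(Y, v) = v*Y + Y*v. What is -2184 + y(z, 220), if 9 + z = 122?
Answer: 47536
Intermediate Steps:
z = 113 (z = -9 + 122 = 113)
y(Y, v) = 2*Y*v (y(Y, v) = Y*v + Y*v = 2*Y*v)
-2184 + y(z, 220) = -2184 + 2*113*220 = -2184 + 49720 = 47536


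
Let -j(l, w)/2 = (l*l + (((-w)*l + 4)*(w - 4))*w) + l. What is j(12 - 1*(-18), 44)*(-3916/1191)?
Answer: -18132881360/1191 ≈ -1.5225e+7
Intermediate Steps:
j(l, w) = -2*l - 2*l² - 2*w*(-4 + w)*(4 - l*w) (j(l, w) = -2*((l*l + (((-w)*l + 4)*(w - 4))*w) + l) = -2*((l² + ((-l*w + 4)*(-4 + w))*w) + l) = -2*((l² + ((4 - l*w)*(-4 + w))*w) + l) = -2*((l² + ((-4 + w)*(4 - l*w))*w) + l) = -2*((l² + w*(-4 + w)*(4 - l*w)) + l) = -2*(l + l² + w*(-4 + w)*(4 - l*w)) = -2*l - 2*l² - 2*w*(-4 + w)*(4 - l*w))
j(12 - 1*(-18), 44)*(-3916/1191) = (-8*44² - 2*(12 - 1*(-18)) - 2*(12 - 1*(-18))² + 32*44 - 8*(12 - 1*(-18))*44² + 2*(12 - 1*(-18))*44³)*(-3916/1191) = (-8*1936 - 2*(12 + 18) - 2*(12 + 18)² + 1408 - 8*(12 + 18)*1936 + 2*(12 + 18)*85184)*(-3916*1/1191) = (-15488 - 2*30 - 2*30² + 1408 - 8*30*1936 + 2*30*85184)*(-3916/1191) = (-15488 - 60 - 2*900 + 1408 - 464640 + 5111040)*(-3916/1191) = (-15488 - 60 - 1800 + 1408 - 464640 + 5111040)*(-3916/1191) = 4630460*(-3916/1191) = -18132881360/1191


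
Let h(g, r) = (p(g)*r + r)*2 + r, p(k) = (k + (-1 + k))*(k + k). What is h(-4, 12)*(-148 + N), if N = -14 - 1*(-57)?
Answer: -185220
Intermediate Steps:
p(k) = 2*k*(-1 + 2*k) (p(k) = (-1 + 2*k)*(2*k) = 2*k*(-1 + 2*k))
N = 43 (N = -14 + 57 = 43)
h(g, r) = 3*r + 4*g*r*(-1 + 2*g) (h(g, r) = ((2*g*(-1 + 2*g))*r + r)*2 + r = (2*g*r*(-1 + 2*g) + r)*2 + r = (r + 2*g*r*(-1 + 2*g))*2 + r = (2*r + 4*g*r*(-1 + 2*g)) + r = 3*r + 4*g*r*(-1 + 2*g))
h(-4, 12)*(-148 + N) = (12*(3 + 4*(-4)*(-1 + 2*(-4))))*(-148 + 43) = (12*(3 + 4*(-4)*(-1 - 8)))*(-105) = (12*(3 + 4*(-4)*(-9)))*(-105) = (12*(3 + 144))*(-105) = (12*147)*(-105) = 1764*(-105) = -185220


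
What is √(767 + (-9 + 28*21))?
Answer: √1346 ≈ 36.688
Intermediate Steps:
√(767 + (-9 + 28*21)) = √(767 + (-9 + 588)) = √(767 + 579) = √1346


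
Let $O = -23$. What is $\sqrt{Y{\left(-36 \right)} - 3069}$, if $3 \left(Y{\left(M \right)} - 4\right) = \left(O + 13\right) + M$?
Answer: $\frac{i \sqrt{27723}}{3} \approx 55.501 i$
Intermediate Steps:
$Y{\left(M \right)} = \frac{2}{3} + \frac{M}{3}$ ($Y{\left(M \right)} = 4 + \frac{\left(-23 + 13\right) + M}{3} = 4 + \frac{-10 + M}{3} = 4 + \left(- \frac{10}{3} + \frac{M}{3}\right) = \frac{2}{3} + \frac{M}{3}$)
$\sqrt{Y{\left(-36 \right)} - 3069} = \sqrt{\left(\frac{2}{3} + \frac{1}{3} \left(-36\right)\right) - 3069} = \sqrt{\left(\frac{2}{3} - 12\right) - 3069} = \sqrt{- \frac{34}{3} - 3069} = \sqrt{- \frac{9241}{3}} = \frac{i \sqrt{27723}}{3}$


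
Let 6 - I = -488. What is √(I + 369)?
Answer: √863 ≈ 29.377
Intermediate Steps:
I = 494 (I = 6 - 1*(-488) = 6 + 488 = 494)
√(I + 369) = √(494 + 369) = √863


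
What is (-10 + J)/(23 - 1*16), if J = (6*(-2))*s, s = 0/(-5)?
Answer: -10/7 ≈ -1.4286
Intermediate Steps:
s = 0 (s = 0*(-1/5) = 0)
J = 0 (J = (6*(-2))*0 = -12*0 = 0)
(-10 + J)/(23 - 1*16) = (-10 + 0)/(23 - 1*16) = -10/(23 - 16) = -10/7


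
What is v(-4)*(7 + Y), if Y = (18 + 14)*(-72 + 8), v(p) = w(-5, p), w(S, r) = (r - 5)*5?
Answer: 91845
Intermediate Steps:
w(S, r) = -25 + 5*r (w(S, r) = (-5 + r)*5 = -25 + 5*r)
v(p) = -25 + 5*p
Y = -2048 (Y = 32*(-64) = -2048)
v(-4)*(7 + Y) = (-25 + 5*(-4))*(7 - 2048) = (-25 - 20)*(-2041) = -45*(-2041) = 91845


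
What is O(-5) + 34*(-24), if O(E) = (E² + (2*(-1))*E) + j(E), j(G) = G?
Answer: -786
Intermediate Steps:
O(E) = E² - E (O(E) = (E² + (2*(-1))*E) + E = (E² - 2*E) + E = E² - E)
O(-5) + 34*(-24) = -5*(-1 - 5) + 34*(-24) = -5*(-6) - 816 = 30 - 816 = -786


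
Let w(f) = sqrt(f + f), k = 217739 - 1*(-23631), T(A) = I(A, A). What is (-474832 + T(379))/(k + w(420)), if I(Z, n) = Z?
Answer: -11451872061/5825947606 + 474453*sqrt(210)/29129738030 ≈ -1.9654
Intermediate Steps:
T(A) = A
k = 241370 (k = 217739 + 23631 = 241370)
w(f) = sqrt(2)*sqrt(f) (w(f) = sqrt(2*f) = sqrt(2)*sqrt(f))
(-474832 + T(379))/(k + w(420)) = (-474832 + 379)/(241370 + sqrt(2)*sqrt(420)) = -474453/(241370 + sqrt(2)*(2*sqrt(105))) = -474453/(241370 + 2*sqrt(210))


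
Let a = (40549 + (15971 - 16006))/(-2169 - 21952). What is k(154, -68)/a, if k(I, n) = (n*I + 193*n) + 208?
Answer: 282070974/20257 ≈ 13925.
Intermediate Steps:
a = -40514/24121 (a = (40549 - 35)/(-24121) = 40514*(-1/24121) = -40514/24121 ≈ -1.6796)
k(I, n) = 208 + 193*n + I*n (k(I, n) = (I*n + 193*n) + 208 = (193*n + I*n) + 208 = 208 + 193*n + I*n)
k(154, -68)/a = (208 + 193*(-68) + 154*(-68))/(-40514/24121) = (208 - 13124 - 10472)*(-24121/40514) = -23388*(-24121/40514) = 282070974/20257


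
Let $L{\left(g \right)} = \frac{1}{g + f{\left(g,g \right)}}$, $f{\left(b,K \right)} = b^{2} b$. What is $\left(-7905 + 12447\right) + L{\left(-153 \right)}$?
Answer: $\frac{16268217659}{3581730} \approx 4542.0$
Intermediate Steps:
$f{\left(b,K \right)} = b^{3}$
$L{\left(g \right)} = \frac{1}{g + g^{3}}$
$\left(-7905 + 12447\right) + L{\left(-153 \right)} = \left(-7905 + 12447\right) + \frac{1}{-153 + \left(-153\right)^{3}} = 4542 + \frac{1}{-153 - 3581577} = 4542 + \frac{1}{-3581730} = 4542 - \frac{1}{3581730} = \frac{16268217659}{3581730}$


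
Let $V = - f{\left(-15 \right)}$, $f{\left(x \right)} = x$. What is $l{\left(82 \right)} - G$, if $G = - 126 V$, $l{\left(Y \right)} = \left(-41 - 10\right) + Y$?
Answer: $1921$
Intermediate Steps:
$V = 15$ ($V = \left(-1\right) \left(-15\right) = 15$)
$l{\left(Y \right)} = -51 + Y$
$G = -1890$ ($G = \left(-126\right) 15 = -1890$)
$l{\left(82 \right)} - G = \left(-51 + 82\right) - -1890 = 31 + 1890 = 1921$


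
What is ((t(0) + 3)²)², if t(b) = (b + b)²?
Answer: 81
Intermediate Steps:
t(b) = 4*b² (t(b) = (2*b)² = 4*b²)
((t(0) + 3)²)² = ((4*0² + 3)²)² = ((4*0 + 3)²)² = ((0 + 3)²)² = (3²)² = 9² = 81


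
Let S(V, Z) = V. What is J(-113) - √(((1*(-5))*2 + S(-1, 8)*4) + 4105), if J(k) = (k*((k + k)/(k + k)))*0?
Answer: -√4091 ≈ -63.961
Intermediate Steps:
J(k) = 0 (J(k) = (k*((2*k)/((2*k))))*0 = (k*((2*k)*(1/(2*k))))*0 = (k*1)*0 = k*0 = 0)
J(-113) - √(((1*(-5))*2 + S(-1, 8)*4) + 4105) = 0 - √(((1*(-5))*2 - 1*4) + 4105) = 0 - √((-5*2 - 4) + 4105) = 0 - √((-10 - 4) + 4105) = 0 - √(-14 + 4105) = 0 - √4091 = -√4091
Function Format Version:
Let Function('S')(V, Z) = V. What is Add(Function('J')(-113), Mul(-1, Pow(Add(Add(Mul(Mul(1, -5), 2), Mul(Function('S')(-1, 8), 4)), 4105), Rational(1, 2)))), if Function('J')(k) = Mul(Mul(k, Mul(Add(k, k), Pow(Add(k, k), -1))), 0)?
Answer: Mul(-1, Pow(4091, Rational(1, 2))) ≈ -63.961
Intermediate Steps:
Function('J')(k) = 0 (Function('J')(k) = Mul(Mul(k, Mul(Mul(2, k), Pow(Mul(2, k), -1))), 0) = Mul(Mul(k, Mul(Mul(2, k), Mul(Rational(1, 2), Pow(k, -1)))), 0) = Mul(Mul(k, 1), 0) = Mul(k, 0) = 0)
Add(Function('J')(-113), Mul(-1, Pow(Add(Add(Mul(Mul(1, -5), 2), Mul(Function('S')(-1, 8), 4)), 4105), Rational(1, 2)))) = Add(0, Mul(-1, Pow(Add(Add(Mul(Mul(1, -5), 2), Mul(-1, 4)), 4105), Rational(1, 2)))) = Add(0, Mul(-1, Pow(Add(Add(Mul(-5, 2), -4), 4105), Rational(1, 2)))) = Add(0, Mul(-1, Pow(Add(Add(-10, -4), 4105), Rational(1, 2)))) = Add(0, Mul(-1, Pow(Add(-14, 4105), Rational(1, 2)))) = Add(0, Mul(-1, Pow(4091, Rational(1, 2)))) = Mul(-1, Pow(4091, Rational(1, 2)))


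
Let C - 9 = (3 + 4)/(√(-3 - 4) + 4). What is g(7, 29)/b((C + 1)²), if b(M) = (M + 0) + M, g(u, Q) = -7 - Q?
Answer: -9522/(258 - 7*I*√7)² ≈ -0.14086 - 0.020327*I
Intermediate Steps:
C = 9 + 7/(4 + I*√7) (C = 9 + (3 + 4)/(√(-3 - 4) + 4) = 9 + 7/(√(-7) + 4) = 9 + 7/(I*√7 + 4) = 9 + 7/(4 + I*√7) ≈ 10.217 - 0.80523*I)
b(M) = 2*M (b(M) = M + M = 2*M)
g(7, 29)/b((C + 1)²) = (-7 - 1*29)/((2*((235/23 - 7*I*√7/23) + 1)²)) = (-7 - 29)/((2*(258/23 - 7*I*√7/23)²)) = -18/(258/23 - 7*I*√7/23)²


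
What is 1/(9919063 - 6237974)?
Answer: 1/3681089 ≈ 2.7166e-7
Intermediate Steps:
1/(9919063 - 6237974) = 1/3681089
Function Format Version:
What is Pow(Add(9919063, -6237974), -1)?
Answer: Rational(1, 3681089) ≈ 2.7166e-7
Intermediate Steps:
Pow(Add(9919063, -6237974), -1) = Pow(3681089, -1) = Rational(1, 3681089)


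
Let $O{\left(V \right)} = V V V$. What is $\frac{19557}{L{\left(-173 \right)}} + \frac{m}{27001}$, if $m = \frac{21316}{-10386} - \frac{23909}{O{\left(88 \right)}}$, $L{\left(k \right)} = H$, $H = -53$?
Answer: $- \frac{35259215483967437}{95553409476096} \approx -369.0$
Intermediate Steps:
$O{\left(V \right)} = V^{3}$ ($O{\left(V \right)} = V^{2} V = V^{3}$)
$L{\left(k \right)} = -53$
$m = - \frac{7387288013}{3538884096}$ ($m = \frac{21316}{-10386} - \frac{23909}{88^{3}} = 21316 \left(- \frac{1}{10386}\right) - \frac{23909}{681472} = - \frac{10658}{5193} - \frac{23909}{681472} = - \frac{7387288013}{3538884096} \approx -2.0875$)
$\frac{19557}{L{\left(-173 \right)}} + \frac{m}{27001} = \frac{19557}{-53} - \frac{7387288013}{3538884096 \cdot 27001} = 19557 \left(- \frac{1}{53}\right) - \frac{7387288013}{95553409476096} = -369 - \frac{7387288013}{95553409476096} = - \frac{35259215483967437}{95553409476096}$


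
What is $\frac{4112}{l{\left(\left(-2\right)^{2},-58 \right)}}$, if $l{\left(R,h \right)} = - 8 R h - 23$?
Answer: $\frac{4112}{1833} \approx 2.2433$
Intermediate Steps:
$l{\left(R,h \right)} = -23 - 8 R h$ ($l{\left(R,h \right)} = - 8 R h - 23 = -23 - 8 R h$)
$\frac{4112}{l{\left(\left(-2\right)^{2},-58 \right)}} = \frac{4112}{-23 - 8 \left(-2\right)^{2} \left(-58\right)} = \frac{4112}{-23 - 32 \left(-58\right)} = \frac{4112}{-23 + 1856} = \frac{4112}{1833}$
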